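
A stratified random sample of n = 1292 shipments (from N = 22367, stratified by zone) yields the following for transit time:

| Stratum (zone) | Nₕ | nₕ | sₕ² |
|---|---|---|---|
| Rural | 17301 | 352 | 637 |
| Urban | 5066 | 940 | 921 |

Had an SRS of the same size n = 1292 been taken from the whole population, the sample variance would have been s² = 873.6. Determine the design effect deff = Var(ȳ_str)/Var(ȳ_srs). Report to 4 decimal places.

Var(ȳ_str) = Σ Wₕ²(1−fₕ)sₕ²/nₕ with Wₕ = Nₕ/22367:
  Rural: (17301/22367)²·(1−352/17301)·637/352 = 1.0607098
  Urban: (5066/22367)²·(1−940/5066)·921/940 = 0.0409365
  → Var(ȳ_str) = 1.1016463.
Var(ȳ_srs) = (1 − 1292/22367)·873.6/1292 = 0.63710345.
deff = 1.1016463 / 0.63710345 = 1.7291.

1.7291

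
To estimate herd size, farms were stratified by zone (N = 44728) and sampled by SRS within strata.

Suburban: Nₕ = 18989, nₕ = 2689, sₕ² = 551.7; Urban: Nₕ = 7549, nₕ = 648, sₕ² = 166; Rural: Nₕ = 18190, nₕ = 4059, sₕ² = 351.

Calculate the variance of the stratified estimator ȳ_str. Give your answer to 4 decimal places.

Var(ȳ_str) = Σₕ Wₕ²(1 − fₕ)sₕ²/nₕ with Wₕ = Nₕ/N, N = 44728.
Suburban: Wₕ = 0.42454391; term = 0.42454391²·(1 − 0.14160830)·551.7/2689 = 0.031742631.
Urban: Wₕ = 0.16877571; term = 0.16877571²·(1 − 0.08583918)·166/648 = 0.006670764.
Rural: Wₕ = 0.40668038; term = 0.40668038²·(1 − 0.22314458)·351/4059 = 0.011110528.
Sum = 0.049523923.

0.0495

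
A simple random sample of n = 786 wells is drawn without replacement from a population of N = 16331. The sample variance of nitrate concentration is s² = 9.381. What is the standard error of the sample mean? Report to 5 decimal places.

Under SRS without replacement, Var(ȳ) = (1 − f)·s²/n with f = n/N = 786/16331 = 0.04812932.
Var(ȳ) = (1 − 0.04812932)·9.381/786 = 0.95187068·0.011935115 = 0.011360686.
SE(ȳ) = √(0.011360686) = 0.10659.

0.10659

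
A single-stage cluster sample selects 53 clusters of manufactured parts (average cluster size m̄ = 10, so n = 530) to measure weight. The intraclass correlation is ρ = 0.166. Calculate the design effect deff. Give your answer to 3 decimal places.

deff = 1 + (10 − 1)·0.166 = 1 + 1.494 = 2.494.

2.494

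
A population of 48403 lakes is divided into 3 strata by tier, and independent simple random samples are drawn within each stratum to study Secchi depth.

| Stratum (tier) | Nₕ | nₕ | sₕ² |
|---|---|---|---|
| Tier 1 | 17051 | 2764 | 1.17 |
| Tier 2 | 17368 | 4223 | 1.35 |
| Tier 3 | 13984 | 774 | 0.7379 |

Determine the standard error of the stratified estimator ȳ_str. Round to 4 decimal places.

Var(ȳ_str) = Σₕ Wₕ²(1 − fₕ)sₕ²/nₕ with Wₕ = Nₕ/N, N = 48403.
Tier 1: Wₕ = 0.35227155; term = 0.35227155²·(1 − 0.16210193)·1.17/2764 = 4.4014337 × 10^-5.
Tier 2: Wₕ = 0.35882073; term = 0.35882073²·(1 − 0.24314832)·1.35/4223 = 3.1151469 × 10^-5.
Tier 3: Wₕ = 0.28890771; term = 0.28890771²·(1 − 0.05534897)·0.7379/774 = 7.5170289 × 10^-5.
Sum = 1.503361 × 10^-4.
SE = √(1.503361 × 10^-4) = 0.0123.

0.0123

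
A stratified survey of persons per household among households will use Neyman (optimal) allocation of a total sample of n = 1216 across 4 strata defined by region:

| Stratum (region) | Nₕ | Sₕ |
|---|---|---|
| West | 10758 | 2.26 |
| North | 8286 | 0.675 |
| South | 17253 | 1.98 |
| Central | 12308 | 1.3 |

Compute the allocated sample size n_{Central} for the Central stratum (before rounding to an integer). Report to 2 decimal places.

243.00

Neyman allocation: nₕ = n·NₕSₕ / Σⱼ NⱼSⱼ.
Σ NⱼSⱼ = 10758·2.26 + 8286·0.675 + 17253·1.98 + 12308·1.3 = 80067.47.
n_{Central} = 1216·12308·1.3 / 80067.47 = 243.00.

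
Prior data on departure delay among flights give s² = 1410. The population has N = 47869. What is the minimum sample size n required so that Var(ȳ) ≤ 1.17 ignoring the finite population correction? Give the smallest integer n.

1206

Without fpc, n₀ = s²/D = 1410/1.17 = 1205.1282.
Rounding up, n = 1206.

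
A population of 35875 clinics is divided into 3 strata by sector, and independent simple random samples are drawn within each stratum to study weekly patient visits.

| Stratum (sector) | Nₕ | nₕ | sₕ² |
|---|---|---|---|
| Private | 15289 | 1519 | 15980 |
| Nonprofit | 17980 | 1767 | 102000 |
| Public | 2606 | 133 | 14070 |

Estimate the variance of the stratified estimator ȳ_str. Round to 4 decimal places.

15.3253

Var(ȳ_str) = Σₕ Wₕ²(1 − fₕ)sₕ²/nₕ with Wₕ = Nₕ/N, N = 35875.
Private: Wₕ = 0.42617422; term = 0.42617422²·(1 − 0.09935248)·15980/1519 = 1.7208706.
Nonprofit: Wₕ = 0.50118467; term = 0.50118467²·(1 − 0.09827586)·102000/1767 = 13.074734.
Public: Wₕ = 0.07264111; term = 0.07264111²·(1 − 0.05103607)·14070/133 = 0.52973317.
Sum = 15.325338.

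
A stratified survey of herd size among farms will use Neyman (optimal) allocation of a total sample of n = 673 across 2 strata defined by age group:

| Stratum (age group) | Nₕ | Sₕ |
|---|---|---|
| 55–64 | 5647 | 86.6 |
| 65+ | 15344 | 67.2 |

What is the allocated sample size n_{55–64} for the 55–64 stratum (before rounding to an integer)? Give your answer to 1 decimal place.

216.5

Neyman allocation: nₕ = n·NₕSₕ / Σⱼ NⱼSⱼ.
Σ NⱼSⱼ = 5647·86.6 + 15344·67.2 = 1.520147 × 10^6.
n_{55–64} = 673·5647·86.6 / (1.520147 × 10^6) = 216.5.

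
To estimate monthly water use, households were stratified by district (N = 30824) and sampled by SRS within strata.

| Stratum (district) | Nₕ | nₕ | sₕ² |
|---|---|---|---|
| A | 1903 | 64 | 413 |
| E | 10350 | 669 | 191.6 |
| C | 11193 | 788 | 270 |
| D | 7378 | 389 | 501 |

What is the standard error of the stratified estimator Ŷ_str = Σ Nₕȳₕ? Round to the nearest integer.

Var(Ŷ_str) = Σₕ Nₕ²(1 − fₕ)sₕ²/nₕ.
A: 1903²·(1 − 64/1903)·413/64 = 2.2583466 × 10^7.
E: 10350²·(1 − 669/10350)·191.6/669 = 2.8696568 × 10^7.
C: 11193²·(1 − 788/11193)·270/788 = 3.9904892 × 10^7.
D: 7378²·(1 − 389/7378)·501/389 = 6.6411275 × 10^7.
Sum = 1.575962 × 10^8.
SE = √(1.575962 × 10^8) = 12554.

12554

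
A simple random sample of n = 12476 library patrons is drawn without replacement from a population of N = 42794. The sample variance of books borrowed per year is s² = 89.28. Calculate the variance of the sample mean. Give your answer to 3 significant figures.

0.00507

Under SRS without replacement, Var(ȳ) = (1 − f)·s²/n with f = n/N = 12476/42794 = 0.29153620.
Var(ȳ) = (1 − 0.29153620)·89.28/12476 = 0.70846380·0.0071561398 = 0.005069866.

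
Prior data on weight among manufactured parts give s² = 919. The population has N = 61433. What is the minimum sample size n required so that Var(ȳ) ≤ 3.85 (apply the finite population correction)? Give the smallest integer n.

238

Without fpc, n₀ = s²/D = 919/3.85 = 238.7013.
With fpc, (1 − n/N)·s²/n ≤ D requires n ≥ n₀/(1 + n₀/N) = 238.7013/(1 + 238.7013/61433) = 237.7774.
Rounding up, n = 238.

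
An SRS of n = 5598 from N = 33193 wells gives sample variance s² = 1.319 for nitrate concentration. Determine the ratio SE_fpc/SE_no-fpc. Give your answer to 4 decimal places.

0.9118

f = n/N = 5598/33193 = 0.16865002.
SE_no-fpc = √(s²/n) = 0.015349914; SE_fpc = √((1−f)s²/n) = 0.013995805.
Ratio = √(1−f) = 0.91178396.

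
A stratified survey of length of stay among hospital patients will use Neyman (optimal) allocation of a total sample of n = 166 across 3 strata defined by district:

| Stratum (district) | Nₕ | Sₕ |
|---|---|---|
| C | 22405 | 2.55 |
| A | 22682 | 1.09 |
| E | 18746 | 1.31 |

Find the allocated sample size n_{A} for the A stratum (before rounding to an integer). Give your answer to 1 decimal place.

38.6

Neyman allocation: nₕ = n·NₕSₕ / Σⱼ NⱼSⱼ.
Σ NⱼSⱼ = 22405·2.55 + 22682·1.09 + 18746·1.31 = 106413.39.
n_{A} = 166·22682·1.09 / 106413.39 = 38.6.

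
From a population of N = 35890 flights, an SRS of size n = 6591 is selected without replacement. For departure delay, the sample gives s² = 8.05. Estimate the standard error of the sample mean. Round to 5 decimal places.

0.03158

Under SRS without replacement, Var(ȳ) = (1 − f)·s²/n with f = n/N = 6591/35890 = 0.18364447.
Var(ȳ) = (1 − 0.18364447)·8.05/6591 = 0.81635553·0.0012213625 = 9.97066 × 10^-4.
SE(ȳ) = √(9.97066 × 10^-4) = 0.03158.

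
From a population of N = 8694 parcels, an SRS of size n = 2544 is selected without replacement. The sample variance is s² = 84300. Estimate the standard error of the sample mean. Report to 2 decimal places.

Under SRS without replacement, Var(ȳ) = (1 − f)·s²/n with f = n/N = 2544/8694 = 0.29261560.
Var(ȳ) = (1 − 0.29261560)·84300/2544 = 0.70738440·33.136792 = 23.44045.
SE(ȳ) = √(23.44045) = 4.84.

4.84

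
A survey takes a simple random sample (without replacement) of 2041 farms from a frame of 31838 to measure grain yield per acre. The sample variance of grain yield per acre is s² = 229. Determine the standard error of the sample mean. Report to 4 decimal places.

0.3240

Under SRS without replacement, Var(ȳ) = (1 − f)·s²/n with f = n/N = 2041/31838 = 0.06410579.
Var(ȳ) = (1 − 0.06410579)·229/2041 = 0.93589421·0.1121999 = 0.10500724.
SE(ȳ) = √(0.10500724) = 0.3240.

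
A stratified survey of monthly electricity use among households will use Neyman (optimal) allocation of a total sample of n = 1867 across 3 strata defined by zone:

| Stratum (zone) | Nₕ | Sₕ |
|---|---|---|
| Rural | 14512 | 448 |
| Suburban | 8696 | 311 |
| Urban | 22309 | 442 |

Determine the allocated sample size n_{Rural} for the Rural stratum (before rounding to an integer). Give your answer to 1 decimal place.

Neyman allocation: nₕ = n·NₕSₕ / Σⱼ NⱼSⱼ.
Σ NⱼSⱼ = 14512·448 + 8696·311 + 22309·442 = 1.906641 × 10^7.
n_{Rural} = 1867·14512·448 / (1.906641 × 10^7) = 636.6.

636.6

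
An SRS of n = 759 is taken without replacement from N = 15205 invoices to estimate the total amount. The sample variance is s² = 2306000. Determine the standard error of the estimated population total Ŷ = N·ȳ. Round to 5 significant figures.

816910

Var(Ŷ) = N²·Var(ȳ) = N²·(1 − n/N)·s²/n.
f = 759/15205 = 0.04991779; Var(ȳ) = 0.95008221·2306000/759 = 2886.5475.
Var(Ŷ) = 15205² · 2886.5475 = 6.6734676 × 10^11.
SE(Ŷ) = √(6.6734676 × 10^11) = 816910.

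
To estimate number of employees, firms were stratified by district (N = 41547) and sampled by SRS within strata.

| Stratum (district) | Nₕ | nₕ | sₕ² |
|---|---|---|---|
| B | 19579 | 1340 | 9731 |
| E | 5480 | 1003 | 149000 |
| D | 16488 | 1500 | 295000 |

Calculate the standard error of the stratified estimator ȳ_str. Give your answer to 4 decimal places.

5.6364

Var(ȳ_str) = Σₕ Wₕ²(1 − fₕ)sₕ²/nₕ with Wₕ = Nₕ/N, N = 41547.
B: Wₕ = 0.47124943; term = 0.47124943²·(1 − 0.06844068)·9731/1340 = 1.5023284.
E: Wₕ = 0.13189881; term = 0.13189881²·(1 − 0.18302920)·149000/1003 = 2.1114152.
D: Wₕ = 0.39685176; term = 0.39685176²·(1 − 0.09097525)·295000/1500 = 28.155489.
Sum = 31.769233.
SE = √(31.769233) = 5.6364.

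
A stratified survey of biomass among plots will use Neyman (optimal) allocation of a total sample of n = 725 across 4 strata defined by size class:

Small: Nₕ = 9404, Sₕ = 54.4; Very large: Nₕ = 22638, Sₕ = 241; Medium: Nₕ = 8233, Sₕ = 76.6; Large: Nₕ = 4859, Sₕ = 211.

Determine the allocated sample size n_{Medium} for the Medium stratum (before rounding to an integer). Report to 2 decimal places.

59.98

Neyman allocation: nₕ = n·NₕSₕ / Σⱼ NⱼSⱼ.
Σ NⱼSⱼ = 9404·54.4 + 22638·241 + 8233·76.6 + 4859·211 = 7.6232324 × 10^6.
n_{Medium} = 725·8233·76.6 / (7.6232324 × 10^6) = 59.98.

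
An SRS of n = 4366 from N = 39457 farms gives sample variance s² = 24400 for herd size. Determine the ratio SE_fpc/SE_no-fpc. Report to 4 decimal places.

f = n/N = 4366/39457 = 0.11065210.
SE_no-fpc = √(s²/n) = 2.3640303; SE_fpc = √((1−f)s²/n) = 2.2294046.
Ratio = √(1−f) = 0.94305244.

0.9431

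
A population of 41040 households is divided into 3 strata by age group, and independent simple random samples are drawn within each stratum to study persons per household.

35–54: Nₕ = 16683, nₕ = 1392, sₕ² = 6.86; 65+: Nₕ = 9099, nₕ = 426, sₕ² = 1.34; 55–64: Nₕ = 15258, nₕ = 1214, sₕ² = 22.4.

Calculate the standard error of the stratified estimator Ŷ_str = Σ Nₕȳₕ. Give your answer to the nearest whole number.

2337

Var(Ŷ_str) = Σₕ Nₕ²(1 − fₕ)sₕ²/nₕ.
35–54: 16683²·(1 − 1392/16683)·6.86/1392 = 1.2571726 × 10^6.
65+: 9099²·(1 − 426/9099)·1.34/426 = 248232.25.
55–64: 15258²·(1 − 1214/15258)·22.4/1214 = 3.9538279 × 10^6.
Sum = 5.4592328 × 10^6.
SE = √(5.4592328 × 10^6) = 2337.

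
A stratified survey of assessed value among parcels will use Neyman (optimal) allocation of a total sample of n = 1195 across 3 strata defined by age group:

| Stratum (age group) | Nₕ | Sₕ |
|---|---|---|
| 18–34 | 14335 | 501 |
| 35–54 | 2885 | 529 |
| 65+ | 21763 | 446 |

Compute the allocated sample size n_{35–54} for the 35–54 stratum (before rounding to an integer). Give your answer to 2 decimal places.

Neyman allocation: nₕ = n·NₕSₕ / Σⱼ NⱼSⱼ.
Σ NⱼSⱼ = 14335·501 + 2885·529 + 21763·446 = 1.8414298 × 10^7.
n_{35–54} = 1195·2885·529 / (1.8414298 × 10^7) = 99.04.

99.04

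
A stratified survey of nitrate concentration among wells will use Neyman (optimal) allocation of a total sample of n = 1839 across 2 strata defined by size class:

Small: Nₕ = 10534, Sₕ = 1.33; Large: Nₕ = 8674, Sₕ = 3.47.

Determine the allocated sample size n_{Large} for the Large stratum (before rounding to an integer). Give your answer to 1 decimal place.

1254.9

Neyman allocation: nₕ = n·NₕSₕ / Σⱼ NⱼSⱼ.
Σ NⱼSⱼ = 10534·1.33 + 8674·3.47 = 44109.
n_{Large} = 1839·8674·3.47 / 44109 = 1254.9.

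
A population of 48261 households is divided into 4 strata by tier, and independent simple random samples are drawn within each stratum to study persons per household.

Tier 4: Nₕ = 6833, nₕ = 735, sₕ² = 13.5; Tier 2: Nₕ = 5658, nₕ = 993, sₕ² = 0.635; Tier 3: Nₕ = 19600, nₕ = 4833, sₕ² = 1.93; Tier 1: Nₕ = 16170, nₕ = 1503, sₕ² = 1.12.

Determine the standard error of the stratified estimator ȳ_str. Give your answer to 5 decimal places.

0.02148

Var(ȳ_str) = Σₕ Wₕ²(1 − fₕ)sₕ²/nₕ with Wₕ = Nₕ/N, N = 48261.
Tier 4: Wₕ = 0.14158430; term = 0.14158430²·(1 − 0.10756622)·13.5/735 = 3.2858871 × 10^-4.
Tier 2: Wₕ = 0.11723752; term = 0.11723752²·(1 − 0.17550371)·0.635/993 = 7.2468027 × 10^-6.
Tier 3: Wₕ = 0.40612503; term = 0.40612503²·(1 − 0.24658163)·1.93/4833 = 4.9624509 × 10^-5.
Tier 1: Wₕ = 0.33505315; term = 0.33505315²·(1 − 0.09294991)·1.12/1503 = 7.5878322 × 10^-5.
Sum = 4.6133834 × 10^-4.
SE = √(4.6133834 × 10^-4) = 0.02148.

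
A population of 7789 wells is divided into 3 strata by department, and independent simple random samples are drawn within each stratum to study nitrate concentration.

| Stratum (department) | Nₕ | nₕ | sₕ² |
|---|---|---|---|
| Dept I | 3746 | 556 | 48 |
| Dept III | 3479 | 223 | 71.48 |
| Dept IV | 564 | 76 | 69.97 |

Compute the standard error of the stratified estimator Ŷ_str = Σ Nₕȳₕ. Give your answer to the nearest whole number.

2217

Var(Ŷ_str) = Σₕ Nₕ²(1 − fₕ)sₕ²/nₕ.
Dept I: 3746²·(1 − 556/3746)·48/556 = 1.0316322 × 10^6.
Dept III: 3479²·(1 − 223/3479)·71.48/223 = 3.6309353 × 10^6.
Dept IV: 564²·(1 − 76/564)·69.97/76 = 253394.51.
Sum = 4.915962 × 10^6.
SE = √(4.915962 × 10^6) = 2217.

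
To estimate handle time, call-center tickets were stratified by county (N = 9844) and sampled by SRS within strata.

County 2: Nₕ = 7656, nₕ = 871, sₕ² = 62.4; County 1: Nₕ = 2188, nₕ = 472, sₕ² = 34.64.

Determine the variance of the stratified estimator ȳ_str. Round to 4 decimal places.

0.0412

Var(ȳ_str) = Σₕ Wₕ²(1 − fₕ)sₕ²/nₕ with Wₕ = Nₕ/N, N = 9844.
County 2: Wₕ = 0.77773263; term = 0.77773263²·(1 − 0.11376698)·62.4/871 = 0.038403871.
County 1: Wₕ = 0.22226737; term = 0.22226737²·(1 − 0.21572212)·34.64/472 = 0.0028435265.
Sum = 0.041247398.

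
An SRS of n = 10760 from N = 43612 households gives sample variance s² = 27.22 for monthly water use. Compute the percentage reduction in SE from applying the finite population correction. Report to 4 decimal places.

f = n/N = 10760/43612 = 0.24672109.
SE_no-fpc = √(s²/n) = 0.050296519; SE_fpc = √((1−f)s²/n) = 0.043653174.
Ratio = √(1−f) = 0.86791642. Reduction = 100·(1 − 0.86791642) = 13.2084%.

13.2084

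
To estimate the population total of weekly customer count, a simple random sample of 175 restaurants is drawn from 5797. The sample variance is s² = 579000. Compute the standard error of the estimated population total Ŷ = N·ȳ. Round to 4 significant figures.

Var(Ŷ) = N²·Var(ȳ) = N²·(1 − n/N)·s²/n.
f = 175/5797 = 0.03018803; Var(ȳ) = 0.96981197·579000/175 = 3208.6922.
Var(Ŷ) = 5797² · 3208.6922 = 1.0782877 × 10^11.
SE(Ŷ) = √(1.0782877 × 10^11) = 328400.

328400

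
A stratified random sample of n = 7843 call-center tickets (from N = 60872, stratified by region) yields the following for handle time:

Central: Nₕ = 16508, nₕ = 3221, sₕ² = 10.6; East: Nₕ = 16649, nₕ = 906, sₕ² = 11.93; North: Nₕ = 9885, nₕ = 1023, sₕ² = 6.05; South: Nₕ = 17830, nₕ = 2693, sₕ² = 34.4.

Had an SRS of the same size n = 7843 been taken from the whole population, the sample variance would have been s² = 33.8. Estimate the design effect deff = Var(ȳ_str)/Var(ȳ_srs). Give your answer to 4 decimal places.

0.5851

Var(ȳ_str) = Σ Wₕ²(1−fₕ)sₕ²/nₕ with Wₕ = Nₕ/60872:
  Central: (16508/60872)²·(1−3221/16508)·10.6/3221 = 1.9480558 × 10^-4
  East: (16649/60872)²·(1−906/16649)·11.93/906 = 9.3143543 × 10^-4
  North: (9885/60872)²·(1−1023/9885)·6.05/1023 = 1.3981476 × 10^-4
  South: (17830/60872)²·(1−2693/17830)·34.4/2693 = 9.3041799 × 10^-4
  → Var(ȳ_str) = 0.0021964738.
Var(ȳ_srs) = (1 − 7843/60872)·33.8/7843 = 0.0037543119.
deff = 0.0021964738 / 0.0037543119 = 0.5851.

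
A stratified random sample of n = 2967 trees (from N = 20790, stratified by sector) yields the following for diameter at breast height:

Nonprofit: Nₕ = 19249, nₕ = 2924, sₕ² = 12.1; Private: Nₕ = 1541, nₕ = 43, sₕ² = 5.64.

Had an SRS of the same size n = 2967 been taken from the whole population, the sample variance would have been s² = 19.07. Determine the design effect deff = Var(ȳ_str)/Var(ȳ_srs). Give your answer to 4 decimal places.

Var(ȳ_str) = Σ Wₕ²(1−fₕ)sₕ²/nₕ with Wₕ = Nₕ/20790:
  Nonprofit: (19249/20790)²·(1−2924/19249)·12.1/2924 = 0.0030085718
  Private: (1541/20790)²·(1−43/1541)·5.64/43 = 7.0051288 × 10^-4
  → Var(ȳ_str) = 0.0037090847.
Var(ȳ_srs) = (1 − 2967/20790)·19.07/2967 = 0.0055100998.
deff = 0.0037090847 / 0.0055100998 = 0.6731.

0.6731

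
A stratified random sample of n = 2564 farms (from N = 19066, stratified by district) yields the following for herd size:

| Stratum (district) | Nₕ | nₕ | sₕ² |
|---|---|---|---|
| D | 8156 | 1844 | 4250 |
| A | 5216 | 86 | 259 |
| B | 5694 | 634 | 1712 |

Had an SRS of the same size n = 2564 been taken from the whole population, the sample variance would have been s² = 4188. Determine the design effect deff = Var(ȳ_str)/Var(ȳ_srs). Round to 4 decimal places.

0.5391

Var(ȳ_str) = Σ Wₕ²(1−fₕ)sₕ²/nₕ with Wₕ = Nₕ/19066:
  D: (8156/19066)²·(1−1844/8156)·4250/1844 = 0.32640217
  A: (5216/19066)²·(1−86/5216)·259/86 = 0.2216854
  B: (5694/19066)²·(1−634/5694)·1712/634 = 0.21402441
  → Var(ȳ_str) = 0.76211198.
Var(ȳ_srs) = (1 − 2564/19066)·4188/2564 = 1.4137273.
deff = 0.76211198 / 1.4137273 = 0.5391.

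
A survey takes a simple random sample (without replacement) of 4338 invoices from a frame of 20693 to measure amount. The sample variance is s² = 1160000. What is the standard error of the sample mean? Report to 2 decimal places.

14.54

Under SRS without replacement, Var(ȳ) = (1 − f)·s²/n with f = n/N = 4338/20693 = 0.20963611.
Var(ȳ) = (1 − 0.20963611)·1160000/4338 = 0.79036389·267.40433 = 211.34673.
SE(ȳ) = √(211.34673) = 14.54.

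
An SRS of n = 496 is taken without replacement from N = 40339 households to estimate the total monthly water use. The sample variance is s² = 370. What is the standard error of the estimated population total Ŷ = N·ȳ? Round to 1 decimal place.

Var(Ŷ) = N²·Var(ȳ) = N²·(1 − n/N)·s²/n.
f = 496/40339 = 0.01229579; Var(ȳ) = 0.98770421·370/496 = 0.73679548.
Var(Ŷ) = 40339² · 0.73679548 = 1.1989393 × 10^9.
SE(Ŷ) = √(1.1989393 × 10^9) = 34625.7.

34625.7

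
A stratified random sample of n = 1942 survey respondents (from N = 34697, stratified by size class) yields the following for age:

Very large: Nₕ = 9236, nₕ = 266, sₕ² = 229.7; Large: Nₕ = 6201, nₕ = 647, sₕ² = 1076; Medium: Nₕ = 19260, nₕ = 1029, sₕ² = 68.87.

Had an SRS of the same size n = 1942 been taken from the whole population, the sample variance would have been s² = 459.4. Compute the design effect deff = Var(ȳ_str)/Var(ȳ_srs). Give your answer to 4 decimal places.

0.5666

Var(ȳ_str) = Σ Wₕ²(1−fₕ)sₕ²/nₕ with Wₕ = Nₕ/34697:
  Very large: (9236/34697)²·(1−266/9236)·229.7/266 = 0.059425367
  Large: (6201/34697)²·(1−647/6201)·1076/647 = 0.047576418
  Medium: (19260/34697)²·(1−1029/19260)·68.87/1029 = 0.019520801
  → Var(ȳ_str) = 0.12652259.
Var(ȳ_srs) = (1 − 1942/34697)·459.4/1942 = 0.22331991.
deff = 0.12652259 / 0.22331991 = 0.5666.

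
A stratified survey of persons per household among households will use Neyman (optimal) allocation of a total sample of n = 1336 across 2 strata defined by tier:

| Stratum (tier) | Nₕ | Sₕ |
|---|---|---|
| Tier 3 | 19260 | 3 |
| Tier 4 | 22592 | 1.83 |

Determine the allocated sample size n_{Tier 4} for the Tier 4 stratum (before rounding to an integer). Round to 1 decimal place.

Neyman allocation: nₕ = n·NₕSₕ / Σⱼ NⱼSⱼ.
Σ NⱼSⱼ = 19260·3 + 22592·1.83 = 99123.36.
n_{Tier 4} = 1336·22592·1.83 / 99123.36 = 557.2.

557.2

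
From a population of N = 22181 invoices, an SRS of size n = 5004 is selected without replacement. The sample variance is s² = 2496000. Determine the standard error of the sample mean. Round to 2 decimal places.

19.65

Under SRS without replacement, Var(ȳ) = (1 − f)·s²/n with f = n/N = 5004/22181 = 0.22559849.
Var(ȳ) = (1 − 0.22559849)·2496000/5004 = 0.77440151·498.80096 = 386.27222.
SE(ȳ) = √(386.27222) = 19.65.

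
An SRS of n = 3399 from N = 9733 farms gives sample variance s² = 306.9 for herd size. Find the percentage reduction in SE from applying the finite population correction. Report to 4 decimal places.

19.3293

f = n/N = 3399/9733 = 0.34922429.
SE_no-fpc = √(s²/n) = 0.30048504; SE_fpc = √((1−f)s²/n) = 0.2424033.
Ratio = √(1−f) = 0.80670671. Reduction = 100·(1 − 0.80670671) = 19.3293%.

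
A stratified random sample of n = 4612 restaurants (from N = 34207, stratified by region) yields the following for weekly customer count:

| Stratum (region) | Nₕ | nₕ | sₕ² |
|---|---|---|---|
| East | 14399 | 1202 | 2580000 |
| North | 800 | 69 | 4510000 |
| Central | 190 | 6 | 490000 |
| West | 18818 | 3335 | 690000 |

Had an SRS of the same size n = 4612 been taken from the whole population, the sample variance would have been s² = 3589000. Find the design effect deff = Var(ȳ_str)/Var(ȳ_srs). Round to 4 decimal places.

0.6464

Var(ȳ_str) = Σ Wₕ²(1−fₕ)sₕ²/nₕ with Wₕ = Nₕ/34207:
  East: (14399/34207)²·(1−1202/14399)·2580000/1202 = 348.57225
  North: (800/34207)²·(1−69/800)·4510000/69 = 32.666668
  Central: (190/34207)²·(1−6/190)·490000/6 = 2.4399801
  West: (18818/34207)²·(1−3335/18818)·690000/3335 = 51.517153
  → Var(ȳ_str) = 435.19605.
Var(ȳ_srs) = (1 − 4612/34207)·3589000/4612 = 673.26729.
deff = 435.19605 / 673.26729 = 0.6464.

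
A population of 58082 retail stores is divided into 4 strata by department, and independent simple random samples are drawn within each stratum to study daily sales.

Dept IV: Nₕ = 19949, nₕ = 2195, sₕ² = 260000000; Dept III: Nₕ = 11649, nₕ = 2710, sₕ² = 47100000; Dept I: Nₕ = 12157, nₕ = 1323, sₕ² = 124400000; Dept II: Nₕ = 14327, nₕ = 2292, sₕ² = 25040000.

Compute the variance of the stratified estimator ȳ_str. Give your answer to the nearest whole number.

17202

Var(ȳ_str) = Σₕ Wₕ²(1 − fₕ)sₕ²/nₕ with Wₕ = Nₕ/N, N = 58082.
Dept IV: Wₕ = 0.34346269; term = 0.34346269²·(1 − 0.11003058)·260000000/2195 = 12435.78.
Dept III: Wₕ = 0.20056128; term = 0.20056128²·(1 − 0.23263799)·47100000/2710 = 536.47078.
Dept I: Wₕ = 0.20930753; term = 0.20930753²·(1 − 0.10882619)·124400000/1323 = 3671.0699.
Dept II: Wₕ = 0.24666850; term = 0.24666850²·(1 − 0.15997766)·25040000/2292 = 558.3904.
Sum = 17201.711.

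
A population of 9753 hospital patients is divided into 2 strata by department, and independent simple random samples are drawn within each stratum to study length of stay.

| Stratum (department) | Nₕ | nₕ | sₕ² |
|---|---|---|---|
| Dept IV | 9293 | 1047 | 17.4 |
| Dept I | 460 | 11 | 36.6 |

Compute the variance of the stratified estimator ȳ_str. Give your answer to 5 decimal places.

0.02061

Var(ȳ_str) = Σₕ Wₕ²(1 − fₕ)sₕ²/nₕ with Wₕ = Nₕ/N, N = 9753.
Dept IV: Wₕ = 0.95283503; term = 0.95283503²·(1 − 0.11266545)·17.4/1047 = 0.013388298.
Dept I: Wₕ = 0.04716497; term = 0.04716497²·(1 − 0.02391304)·36.6/11 = 0.0072246386.
Sum = 0.020612937.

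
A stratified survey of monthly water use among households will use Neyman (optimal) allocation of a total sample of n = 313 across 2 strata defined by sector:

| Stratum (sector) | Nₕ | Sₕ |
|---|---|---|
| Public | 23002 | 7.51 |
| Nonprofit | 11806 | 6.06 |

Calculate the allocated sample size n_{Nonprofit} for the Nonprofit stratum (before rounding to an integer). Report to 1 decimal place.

91.7

Neyman allocation: nₕ = n·NₕSₕ / Σⱼ NⱼSⱼ.
Σ NⱼSⱼ = 23002·7.51 + 11806·6.06 = 244289.38.
n_{Nonprofit} = 313·11806·6.06 / 244289.38 = 91.7.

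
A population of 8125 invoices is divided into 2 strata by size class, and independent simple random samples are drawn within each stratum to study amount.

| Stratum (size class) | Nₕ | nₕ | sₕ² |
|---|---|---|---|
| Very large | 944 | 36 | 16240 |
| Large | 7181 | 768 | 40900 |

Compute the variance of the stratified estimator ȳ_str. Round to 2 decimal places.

Var(ȳ_str) = Σₕ Wₕ²(1 − fₕ)sₕ²/nₕ with Wₕ = Nₕ/N, N = 8125.
Very large: Wₕ = 0.11618462; term = 0.11618462²·(1 − 0.03813559)·16240/36 = 5.8572617.
Large: Wₕ = 0.88381538; term = 0.88381538²·(1 − 0.10694889)·40900/768 = 37.150231.
Sum = 43.007493.

43.01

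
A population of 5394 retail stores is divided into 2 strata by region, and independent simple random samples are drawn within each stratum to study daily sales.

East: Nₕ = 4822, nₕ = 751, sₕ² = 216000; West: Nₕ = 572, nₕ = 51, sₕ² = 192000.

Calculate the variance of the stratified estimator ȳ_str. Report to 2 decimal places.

Var(ȳ_str) = Σₕ Wₕ²(1 − fₕ)sₕ²/nₕ with Wₕ = Nₕ/N, N = 5394.
East: Wₕ = 0.89395625; term = 0.89395625²·(1 − 0.15574450)·216000/751 = 194.05295.
West: Wₕ = 0.10604375; term = 0.10604375²·(1 − 0.08916084)·192000/51 = 38.560523.
Sum = 232.61347.

232.61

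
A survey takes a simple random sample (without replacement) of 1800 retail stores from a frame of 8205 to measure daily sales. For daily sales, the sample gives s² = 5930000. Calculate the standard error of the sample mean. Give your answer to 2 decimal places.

50.71

Under SRS without replacement, Var(ȳ) = (1 − f)·s²/n with f = n/N = 1800/8205 = 0.21937843.
Var(ȳ) = (1 − 0.21937843)·5930000/1800 = 0.78062157·3294.4444 = 2571.7144.
SE(ȳ) = √(2571.7144) = 50.71.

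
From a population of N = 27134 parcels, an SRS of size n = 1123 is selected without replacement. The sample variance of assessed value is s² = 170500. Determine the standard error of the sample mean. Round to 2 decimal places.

Under SRS without replacement, Var(ȳ) = (1 − f)·s²/n with f = n/N = 1123/27134 = 0.04138719.
Var(ȳ) = (1 − 0.04138719)·170500/1123 = 0.95861281·151.82547 = 145.54184.
SE(ȳ) = √(145.54184) = 12.06.

12.06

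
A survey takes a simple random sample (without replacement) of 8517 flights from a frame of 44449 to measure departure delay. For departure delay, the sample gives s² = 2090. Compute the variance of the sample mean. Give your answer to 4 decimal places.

Under SRS without replacement, Var(ȳ) = (1 − f)·s²/n with f = n/N = 8517/44449 = 0.19161286.
Var(ȳ) = (1 − 0.19161286)·2090/8517 = 0.80838714·0.24539157 = 0.19837139.

0.1984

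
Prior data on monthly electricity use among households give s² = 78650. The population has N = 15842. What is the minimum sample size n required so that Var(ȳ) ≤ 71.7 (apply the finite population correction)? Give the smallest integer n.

Without fpc, n₀ = s²/D = 78650/71.7 = 1096.9317.
With fpc, (1 − n/N)·s²/n ≤ D requires n ≥ n₀/(1 + n₀/N) = 1096.9317/(1 + 1096.9317/15842) = 1025.8966.
Rounding up, n = 1026.

1026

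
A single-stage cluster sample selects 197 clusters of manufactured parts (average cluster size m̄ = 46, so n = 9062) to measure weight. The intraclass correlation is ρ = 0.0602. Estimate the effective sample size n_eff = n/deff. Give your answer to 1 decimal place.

deff = 1 + (46 − 1)·0.0602 = 1 + 2.709 = 3.709.
n_eff = 9062 / 3.709 = 2443.2.

2443.2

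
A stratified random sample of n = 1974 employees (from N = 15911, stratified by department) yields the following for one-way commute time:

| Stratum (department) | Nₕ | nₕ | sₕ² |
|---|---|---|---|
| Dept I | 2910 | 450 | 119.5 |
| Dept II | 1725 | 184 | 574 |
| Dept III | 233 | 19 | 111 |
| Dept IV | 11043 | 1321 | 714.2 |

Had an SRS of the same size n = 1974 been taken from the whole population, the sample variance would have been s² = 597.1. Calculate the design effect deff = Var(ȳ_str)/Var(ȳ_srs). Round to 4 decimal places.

Var(ȳ_str) = Σ Wₕ²(1−fₕ)sₕ²/nₕ with Wₕ = Nₕ/15911:
  Dept I: (2910/15911)²·(1−450/2910)·119.5/450 = 0.0075091112
  Dept II: (1725/15911)²·(1−184/1725)·574/184 = 0.032756
  Dept III: (233/15911)²·(1−19/233)·111/19 = 0.0011506523
  Dept IV: (11043/15911)²·(1−1321/11043)·714.2/1321 = 0.22927926
  → Var(ȳ_str) = 0.27069502.
Var(ȳ_srs) = (1 − 1974/15911)·597.1/1974 = 0.26495477.
deff = 0.27069502 / 0.26495477 = 1.0217.

1.0217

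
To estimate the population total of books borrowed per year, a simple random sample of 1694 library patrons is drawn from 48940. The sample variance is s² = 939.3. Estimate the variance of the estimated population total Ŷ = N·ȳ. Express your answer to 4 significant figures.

Var(Ŷ) = N²·Var(ȳ) = N²·(1 − n/N)·s²/n.
f = 1694/48940 = 0.03461381; Var(ȳ) = 0.96538619·939.3/1694 = 0.53529353.
Var(Ŷ) = 48940² · 0.53529353 = 1.2820942 × 10^9.

1.282 × 10^9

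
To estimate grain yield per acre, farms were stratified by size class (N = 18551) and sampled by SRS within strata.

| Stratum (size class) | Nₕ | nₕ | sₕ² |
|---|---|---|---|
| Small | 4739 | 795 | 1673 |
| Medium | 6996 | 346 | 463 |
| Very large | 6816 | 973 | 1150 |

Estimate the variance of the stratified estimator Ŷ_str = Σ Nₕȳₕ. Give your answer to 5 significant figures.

Var(Ŷ_str) = Σₕ Nₕ²(1 − fₕ)sₕ²/nₕ.
Small: 4739²·(1 − 795/4739)·1673/795 = 3.9332579 × 10^7.
Medium: 6996²·(1 − 346/6996)·463/346 = 6.2255301 × 10^7.
Very large: 6816²·(1 − 973/6816)·1150/973 = 4.707068 × 10^7.
Sum = 1.4865856 × 10^8.

1.4866 × 10^8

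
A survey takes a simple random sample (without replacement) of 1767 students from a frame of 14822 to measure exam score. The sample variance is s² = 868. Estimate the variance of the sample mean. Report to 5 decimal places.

0.43267

Under SRS without replacement, Var(ȳ) = (1 − f)·s²/n with f = n/N = 1767/14822 = 0.11921468.
Var(ȳ) = (1 − 0.11921468)·868/1767 = 0.88078532·0.49122807 = 0.43266647.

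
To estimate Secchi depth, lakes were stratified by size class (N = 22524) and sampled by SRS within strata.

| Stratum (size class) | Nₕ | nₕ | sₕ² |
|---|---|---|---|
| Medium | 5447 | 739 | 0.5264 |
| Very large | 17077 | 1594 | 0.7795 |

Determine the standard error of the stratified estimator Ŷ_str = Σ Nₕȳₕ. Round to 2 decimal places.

384.14

Var(Ŷ_str) = Σₕ Nₕ²(1 − fₕ)sₕ²/nₕ.
Medium: 5447²·(1 − 739/5447)·0.5264/739 = 18266.918.
Very large: 17077²·(1 − 1594/17077)·0.7795/1594 = 129298.8.
Sum = 147565.72.
SE = √(147565.72) = 384.14.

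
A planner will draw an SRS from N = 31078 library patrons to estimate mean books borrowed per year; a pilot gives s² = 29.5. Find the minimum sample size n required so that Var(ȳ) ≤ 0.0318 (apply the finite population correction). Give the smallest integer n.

Without fpc, n₀ = s²/D = 29.5/0.0318 = 927.6730.
With fpc, (1 − n/N)·s²/n ≤ D requires n ≥ n₀/(1 + n₀/N) = 927.6730/(1 + 927.6730/31078) = 900.7847.
Rounding up, n = 901.

901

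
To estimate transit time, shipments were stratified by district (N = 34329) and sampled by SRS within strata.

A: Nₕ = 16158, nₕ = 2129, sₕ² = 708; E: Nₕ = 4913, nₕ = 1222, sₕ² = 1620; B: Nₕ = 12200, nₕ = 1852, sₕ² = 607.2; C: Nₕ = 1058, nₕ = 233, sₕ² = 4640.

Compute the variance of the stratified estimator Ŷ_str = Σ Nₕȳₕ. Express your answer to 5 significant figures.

Var(Ŷ_str) = Σₕ Nₕ²(1 − fₕ)sₕ²/nₕ.
A: 16158²·(1 − 2129/16158)·708/2129 = 7.5382739 × 10^7.
E: 4913²·(1 − 1222/4913)·1620/1222 = 2.4040009 × 10^7.
B: 12200²·(1 − 1852/12200)·607.2/1852 = 4.1391106 × 10^7.
C: 1058²·(1 − 233/1058)·4640/233 = 1.7382077 × 10^7.
Sum = 1.5819593 × 10^8.

1.5820 × 10^8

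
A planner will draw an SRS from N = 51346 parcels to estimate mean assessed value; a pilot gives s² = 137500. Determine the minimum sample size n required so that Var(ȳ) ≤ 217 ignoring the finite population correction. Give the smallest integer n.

Without fpc, n₀ = s²/D = 137500/217 = 633.6406.
Rounding up, n = 634.

634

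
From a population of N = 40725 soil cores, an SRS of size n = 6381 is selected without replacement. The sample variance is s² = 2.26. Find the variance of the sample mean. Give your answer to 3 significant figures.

2.99 × 10^-4

Under SRS without replacement, Var(ȳ) = (1 − f)·s²/n with f = n/N = 6381/40725 = 0.15668508.
Var(ȳ) = (1 − 0.15668508)·2.26/6381 = 0.84331492·3.5417646 × 10^-4 = 2.9868229 × 10^-4.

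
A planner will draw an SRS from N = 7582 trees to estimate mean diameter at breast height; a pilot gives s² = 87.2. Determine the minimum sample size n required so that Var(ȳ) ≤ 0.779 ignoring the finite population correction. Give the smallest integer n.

112

Without fpc, n₀ = s²/D = 87.2/0.779 = 111.9384.
Rounding up, n = 112.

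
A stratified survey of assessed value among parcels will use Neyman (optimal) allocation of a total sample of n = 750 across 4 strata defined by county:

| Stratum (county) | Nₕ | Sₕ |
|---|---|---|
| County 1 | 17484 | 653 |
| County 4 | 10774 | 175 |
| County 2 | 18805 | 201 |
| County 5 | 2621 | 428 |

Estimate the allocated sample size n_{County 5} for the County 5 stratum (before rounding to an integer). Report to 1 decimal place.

Neyman allocation: nₕ = n·NₕSₕ / Σⱼ NⱼSⱼ.
Σ NⱼSⱼ = 17484·653 + 10774·175 + 18805·201 + 2621·428 = 1.8204095 × 10^7.
n_{County 5} = 750·2621·428 / (1.8204095 × 10^7) = 46.2.

46.2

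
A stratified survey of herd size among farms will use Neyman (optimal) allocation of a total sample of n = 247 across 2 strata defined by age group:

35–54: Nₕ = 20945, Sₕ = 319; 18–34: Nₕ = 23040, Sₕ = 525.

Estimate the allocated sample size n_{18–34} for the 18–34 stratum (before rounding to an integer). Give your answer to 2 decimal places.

Neyman allocation: nₕ = n·NₕSₕ / Σⱼ NⱼSⱼ.
Σ NⱼSⱼ = 20945·319 + 23040·525 = 1.8777455 × 10^7.
n_{18–34} = 247·23040·525 / (1.8777455 × 10^7) = 159.11.

159.11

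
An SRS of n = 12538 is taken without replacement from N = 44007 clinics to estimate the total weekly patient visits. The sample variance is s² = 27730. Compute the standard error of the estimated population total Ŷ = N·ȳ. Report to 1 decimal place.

55343.1

Var(Ŷ) = N²·Var(ȳ) = N²·(1 − n/N)·s²/n.
f = 12538/44007 = 0.28490922; Var(ȳ) = 0.71509078·27730/12538 = 1.5815495.
Var(Ŷ) = 44007² · 1.5815495 = 3.0628541 × 10^9.
SE(Ŷ) = √(3.0628541 × 10^9) = 55343.1.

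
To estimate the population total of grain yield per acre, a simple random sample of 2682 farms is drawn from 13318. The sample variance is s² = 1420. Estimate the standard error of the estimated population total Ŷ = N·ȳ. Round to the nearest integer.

8660

Var(Ŷ) = N²·Var(ȳ) = N²·(1 − n/N)·s²/n.
f = 2682/13318 = 0.20138159; Var(ȳ) = 0.79861841·1420/2682 = 0.42283301.
Var(Ŷ) = 13318² · 0.42283301 = 7.4997521 × 10^7.
SE(Ŷ) = √(7.4997521 × 10^7) = 8660.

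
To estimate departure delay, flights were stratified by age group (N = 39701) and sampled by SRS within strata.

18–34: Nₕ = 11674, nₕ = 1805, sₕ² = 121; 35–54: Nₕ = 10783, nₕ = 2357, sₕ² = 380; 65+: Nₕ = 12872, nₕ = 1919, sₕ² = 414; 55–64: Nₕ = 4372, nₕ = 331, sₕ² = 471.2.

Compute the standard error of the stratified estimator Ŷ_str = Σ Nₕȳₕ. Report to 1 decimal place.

Var(Ŷ_str) = Σₕ Nₕ²(1 − fₕ)sₕ²/nₕ.
18–34: 11674²·(1 − 1805/11674)·121/1805 = 7.7232662 × 10^6.
35–54: 10783²·(1 − 2357/10783)·380/2357 = 1.4648227 × 10^7.
65+: 12872²·(1 − 1919/12872)·414/1919 = 3.0416167 × 10^7.
55–64: 4372²·(1 − 331/4372)·471.2/331 = 2.5150481 × 10^7.
Sum = 7.7938141 × 10^7.
SE = √(7.7938141 × 10^7) = 8828.3.

8828.3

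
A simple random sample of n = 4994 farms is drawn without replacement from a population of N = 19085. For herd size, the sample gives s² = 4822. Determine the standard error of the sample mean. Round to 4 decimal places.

0.8443

Under SRS without replacement, Var(ȳ) = (1 − f)·s²/n with f = n/N = 4994/19085 = 0.26167147.
Var(ȳ) = (1 − 0.26167147)·4822/4994 = 0.73832853·0.96555867 = 0.71289951.
SE(ȳ) = √(0.71289951) = 0.8443.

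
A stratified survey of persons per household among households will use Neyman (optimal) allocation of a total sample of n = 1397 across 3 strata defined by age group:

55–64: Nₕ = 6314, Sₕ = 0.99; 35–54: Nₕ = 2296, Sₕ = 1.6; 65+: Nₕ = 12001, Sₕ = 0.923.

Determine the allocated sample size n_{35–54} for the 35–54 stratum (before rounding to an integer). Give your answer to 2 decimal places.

244.37

Neyman allocation: nₕ = n·NₕSₕ / Σⱼ NⱼSⱼ.
Σ NⱼSⱼ = 6314·0.99 + 2296·1.6 + 12001·0.923 = 21001.383.
n_{35–54} = 1397·2296·1.6 / 21001.383 = 244.37.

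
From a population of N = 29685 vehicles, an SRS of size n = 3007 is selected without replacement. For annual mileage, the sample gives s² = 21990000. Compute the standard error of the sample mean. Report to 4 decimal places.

81.0688

Under SRS without replacement, Var(ȳ) = (1 − f)·s²/n with f = n/N = 3007/29685 = 0.10129695.
Var(ȳ) = (1 − 0.10129695)·21990000/3007 = 0.89870305·7312.9365 = 6572.1583.
SE(ȳ) = √(6572.1583) = 81.0688.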